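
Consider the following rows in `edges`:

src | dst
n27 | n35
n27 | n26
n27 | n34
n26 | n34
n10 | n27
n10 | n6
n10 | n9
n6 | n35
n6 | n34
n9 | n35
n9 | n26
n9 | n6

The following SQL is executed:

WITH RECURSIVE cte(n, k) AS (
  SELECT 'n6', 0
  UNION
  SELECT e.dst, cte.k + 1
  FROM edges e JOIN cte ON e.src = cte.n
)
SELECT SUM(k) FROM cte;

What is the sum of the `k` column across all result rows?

2

Base: (n6, k=0).
Iteration 1: edges from {n6} -> (n34, k=1), (n35, k=1).
Iteration 2: no outgoing edges from {n34,n35}; recursion stops.
SUM(k) = 0 + 1 + 1 = 2.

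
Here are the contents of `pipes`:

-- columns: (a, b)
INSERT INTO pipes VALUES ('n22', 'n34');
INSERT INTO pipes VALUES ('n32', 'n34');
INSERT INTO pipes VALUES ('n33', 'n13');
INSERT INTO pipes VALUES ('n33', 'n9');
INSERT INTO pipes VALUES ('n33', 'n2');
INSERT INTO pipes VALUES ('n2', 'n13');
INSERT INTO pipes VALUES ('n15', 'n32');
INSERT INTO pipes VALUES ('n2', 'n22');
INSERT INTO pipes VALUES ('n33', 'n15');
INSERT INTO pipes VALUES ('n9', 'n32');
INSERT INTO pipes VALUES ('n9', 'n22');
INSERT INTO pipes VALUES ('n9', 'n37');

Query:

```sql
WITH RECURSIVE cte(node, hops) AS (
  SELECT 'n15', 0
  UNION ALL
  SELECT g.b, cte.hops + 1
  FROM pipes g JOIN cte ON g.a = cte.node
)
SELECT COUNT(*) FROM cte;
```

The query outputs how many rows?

Base: (n15, hops=0).
Iteration 1: edges from {n15} -> (n32, hops=1).
Iteration 2: edges from {n32} -> (n34, hops=2).
Iteration 3: no outgoing edges from {n34}; recursion stops.
Total rows emitted: 3.

3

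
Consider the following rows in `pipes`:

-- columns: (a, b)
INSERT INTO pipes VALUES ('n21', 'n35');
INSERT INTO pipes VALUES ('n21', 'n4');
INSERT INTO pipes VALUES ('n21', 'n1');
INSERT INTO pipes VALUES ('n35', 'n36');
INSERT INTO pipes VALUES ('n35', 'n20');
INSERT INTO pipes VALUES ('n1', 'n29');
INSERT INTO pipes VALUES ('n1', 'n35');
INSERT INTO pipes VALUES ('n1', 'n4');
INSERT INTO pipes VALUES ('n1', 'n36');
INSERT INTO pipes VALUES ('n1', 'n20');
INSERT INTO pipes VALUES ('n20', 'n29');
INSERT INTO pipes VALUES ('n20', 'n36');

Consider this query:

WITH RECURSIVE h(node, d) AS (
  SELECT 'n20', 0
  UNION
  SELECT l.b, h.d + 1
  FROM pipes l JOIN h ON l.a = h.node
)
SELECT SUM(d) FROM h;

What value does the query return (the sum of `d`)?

2

Base: (n20, d=0).
Iteration 1: edges from {n20} -> (n29, d=1), (n36, d=1).
Iteration 2: no outgoing edges from {n29,n36}; recursion stops.
SUM(d) = 0 + 1 + 1 = 2.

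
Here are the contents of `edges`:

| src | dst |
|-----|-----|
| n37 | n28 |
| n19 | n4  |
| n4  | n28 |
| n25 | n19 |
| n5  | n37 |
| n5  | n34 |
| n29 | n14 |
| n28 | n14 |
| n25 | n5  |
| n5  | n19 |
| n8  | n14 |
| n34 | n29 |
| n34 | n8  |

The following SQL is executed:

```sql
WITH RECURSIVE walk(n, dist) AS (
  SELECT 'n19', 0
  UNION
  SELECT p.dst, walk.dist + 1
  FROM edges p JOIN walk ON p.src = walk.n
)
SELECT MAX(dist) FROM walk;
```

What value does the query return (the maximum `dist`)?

Base: (n19, dist=0).
Iteration 1: edges from {n19} -> (n4, dist=1).
Iteration 2: edges from {n4} -> (n28, dist=2).
Iteration 3: edges from {n28} -> (n14, dist=3).
Iteration 4: no outgoing edges from {n14}; recursion stops.
dist values: 0, 1, 2, 3; the maximum is 3.

3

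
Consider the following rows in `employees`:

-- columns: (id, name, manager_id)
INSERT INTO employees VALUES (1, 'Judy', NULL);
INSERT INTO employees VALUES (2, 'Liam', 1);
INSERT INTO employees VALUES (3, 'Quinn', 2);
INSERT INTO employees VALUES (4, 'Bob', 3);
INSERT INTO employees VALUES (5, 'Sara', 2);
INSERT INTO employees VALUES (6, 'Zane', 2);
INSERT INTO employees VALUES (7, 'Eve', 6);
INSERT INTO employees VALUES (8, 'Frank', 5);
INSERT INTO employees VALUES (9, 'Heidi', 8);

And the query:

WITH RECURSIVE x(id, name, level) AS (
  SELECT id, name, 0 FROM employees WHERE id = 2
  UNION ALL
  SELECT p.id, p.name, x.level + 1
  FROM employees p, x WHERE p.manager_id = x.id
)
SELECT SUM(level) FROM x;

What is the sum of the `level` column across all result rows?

Base: id=2 (Liam) at level 0.
Iteration 1: rows with manager_id in {2} -> Quinn (id 3, level 1), Sara (id 5, level 1), Zane (id 6, level 1).
Iteration 2: rows with manager_id in {3,5,6} -> Bob (id 4, level 2), Eve (id 7, level 2), Frank (id 8, level 2).
Iteration 3: rows with manager_id in {4,7,8} -> Heidi (id 9, level 3).
Iteration 4: no rows with manager_id in {9}; recursion stops.
SUM(level) = 0 + 1 + 1 + 1 + 2 + 2 + 2 + 3 = 12.

12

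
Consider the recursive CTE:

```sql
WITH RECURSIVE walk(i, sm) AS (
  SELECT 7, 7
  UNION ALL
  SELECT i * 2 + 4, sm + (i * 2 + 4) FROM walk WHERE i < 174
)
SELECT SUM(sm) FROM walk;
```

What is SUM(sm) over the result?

Base: i=7, sm=7.
Iteration 1: 7 < 174 holds -> i = 7 * 2 + 4 = 18, sm = 7 + 18 = 25.
Iteration 2: 18 < 174 holds -> i = 18 * 2 + 4 = 40, sm = 25 + 40 = 65.
Iteration 3: 40 < 174 holds -> i = 40 * 2 + 4 = 84, sm = 65 + 84 = 149.
Iteration 4: 84 < 174 holds -> i = 84 * 2 + 4 = 172, sm = 149 + 172 = 321.
Iteration 5: 172 < 174 holds -> i = 172 * 2 + 4 = 348, sm = 321 + 348 = 669.
Iteration 6: 348 < 174 fails; recursion stops.
SUM(sm) = 7 + 25 + 65 + 149 + 321 + 669 = 1236.

1236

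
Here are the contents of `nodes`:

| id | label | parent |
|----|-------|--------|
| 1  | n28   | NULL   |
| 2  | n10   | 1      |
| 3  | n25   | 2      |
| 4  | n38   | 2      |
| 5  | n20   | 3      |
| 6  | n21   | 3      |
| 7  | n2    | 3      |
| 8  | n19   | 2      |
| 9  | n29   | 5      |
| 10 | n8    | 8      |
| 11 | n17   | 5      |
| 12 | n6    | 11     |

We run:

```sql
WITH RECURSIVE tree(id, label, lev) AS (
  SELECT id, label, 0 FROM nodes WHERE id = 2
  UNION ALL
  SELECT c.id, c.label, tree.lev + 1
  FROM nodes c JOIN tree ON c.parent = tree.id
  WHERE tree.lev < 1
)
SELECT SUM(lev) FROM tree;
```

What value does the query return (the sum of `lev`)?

3

Base: id=2 (n10) at lev 0.
Iteration 1: rows with parent in {2} -> n25 (id 3, lev 1), n38 (id 4, lev 1), n19 (id 8, lev 1).
Iteration 2: lev < 1 fails for all current rows; recursion stops.
SUM(lev) = 0 + 1 + 1 + 1 = 3.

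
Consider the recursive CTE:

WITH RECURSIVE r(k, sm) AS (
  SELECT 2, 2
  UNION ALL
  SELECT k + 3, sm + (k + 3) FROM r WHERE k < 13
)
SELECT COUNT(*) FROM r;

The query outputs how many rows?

Base: k=2, sm=2.
Iteration 1: 2 < 13 holds -> k = 2 + 3 = 5, sm = 2 + 5 = 7.
Iteration 2: 5 < 13 holds -> k = 5 + 3 = 8, sm = 7 + 8 = 15.
Iteration 3: 8 < 13 holds -> k = 8 + 3 = 11, sm = 15 + 11 = 26.
Iteration 4: 11 < 13 holds -> k = 11 + 3 = 14, sm = 26 + 14 = 40.
Iteration 5: 14 < 13 fails; recursion stops.
Total rows emitted: 5.

5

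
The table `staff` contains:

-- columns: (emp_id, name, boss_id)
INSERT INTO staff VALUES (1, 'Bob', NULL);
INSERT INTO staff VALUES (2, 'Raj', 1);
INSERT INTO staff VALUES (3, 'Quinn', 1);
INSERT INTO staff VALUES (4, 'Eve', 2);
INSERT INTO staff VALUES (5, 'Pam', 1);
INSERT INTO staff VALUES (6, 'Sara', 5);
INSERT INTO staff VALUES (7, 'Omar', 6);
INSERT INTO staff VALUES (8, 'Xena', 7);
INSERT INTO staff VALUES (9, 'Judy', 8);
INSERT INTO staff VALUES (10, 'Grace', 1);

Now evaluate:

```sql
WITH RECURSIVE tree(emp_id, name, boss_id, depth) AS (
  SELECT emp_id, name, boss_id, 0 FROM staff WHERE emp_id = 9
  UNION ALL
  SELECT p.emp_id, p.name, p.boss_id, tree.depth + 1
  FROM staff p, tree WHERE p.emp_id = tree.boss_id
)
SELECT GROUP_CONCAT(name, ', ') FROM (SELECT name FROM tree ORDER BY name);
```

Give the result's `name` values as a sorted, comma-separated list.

Base: emp_id=9 (Judy), boss_id=8, depth 0.
Iteration 1: join on emp_id=8 -> Xena (id 8, boss_id=7, depth 1).
Iteration 2: join on emp_id=7 -> Omar (id 7, boss_id=6, depth 2).
Iteration 3: join on emp_id=6 -> Sara (id 6, boss_id=5, depth 3).
Iteration 4: join on emp_id=5 -> Pam (id 5, boss_id=1, depth 4).
Iteration 5: join on emp_id=1 -> Bob (id 1, boss_id=NULL, depth 5).
Iteration 6: boss_id is NULL; no match; recursion stops.

Bob, Judy, Omar, Pam, Sara, Xena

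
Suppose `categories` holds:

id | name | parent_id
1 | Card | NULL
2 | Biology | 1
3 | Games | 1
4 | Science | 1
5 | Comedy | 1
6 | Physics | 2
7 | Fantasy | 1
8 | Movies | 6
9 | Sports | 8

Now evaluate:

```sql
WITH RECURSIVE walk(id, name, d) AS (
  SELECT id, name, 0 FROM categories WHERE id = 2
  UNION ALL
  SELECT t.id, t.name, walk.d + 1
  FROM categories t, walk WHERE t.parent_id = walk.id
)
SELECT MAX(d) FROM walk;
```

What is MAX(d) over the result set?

3

Base: id=2 (Biology) at d 0.
Iteration 1: rows with parent_id in {2} -> Physics (id 6, d 1).
Iteration 2: rows with parent_id in {6} -> Movies (id 8, d 2).
Iteration 3: rows with parent_id in {8} -> Sports (id 9, d 3).
Iteration 4: no rows with parent_id in {9}; recursion stops.
d values: 0, 1, 2, 3; the maximum is 3.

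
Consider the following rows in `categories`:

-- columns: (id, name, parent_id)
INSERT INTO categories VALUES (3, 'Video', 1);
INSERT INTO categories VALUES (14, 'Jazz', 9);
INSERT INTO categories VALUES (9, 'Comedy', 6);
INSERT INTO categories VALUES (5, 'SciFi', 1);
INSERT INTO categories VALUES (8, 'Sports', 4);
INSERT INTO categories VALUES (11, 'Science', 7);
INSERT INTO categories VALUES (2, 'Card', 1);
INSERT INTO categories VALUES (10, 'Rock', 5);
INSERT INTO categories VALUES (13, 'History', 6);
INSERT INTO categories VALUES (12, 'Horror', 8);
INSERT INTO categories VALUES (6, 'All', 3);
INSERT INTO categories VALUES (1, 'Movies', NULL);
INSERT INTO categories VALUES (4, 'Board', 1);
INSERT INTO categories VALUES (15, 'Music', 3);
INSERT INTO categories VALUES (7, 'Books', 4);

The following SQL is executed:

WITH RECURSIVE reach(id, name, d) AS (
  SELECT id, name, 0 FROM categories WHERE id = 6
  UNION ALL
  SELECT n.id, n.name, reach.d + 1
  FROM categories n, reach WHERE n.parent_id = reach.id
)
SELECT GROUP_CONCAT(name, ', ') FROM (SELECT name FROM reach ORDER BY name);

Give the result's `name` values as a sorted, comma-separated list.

All, Comedy, History, Jazz

Base: id=6 (All) at d 0.
Iteration 1: rows with parent_id in {6} -> Comedy (id 9, d 1), History (id 13, d 1).
Iteration 2: rows with parent_id in {9,13} -> Jazz (id 14, d 2).
Iteration 3: no rows with parent_id in {14}; recursion stops.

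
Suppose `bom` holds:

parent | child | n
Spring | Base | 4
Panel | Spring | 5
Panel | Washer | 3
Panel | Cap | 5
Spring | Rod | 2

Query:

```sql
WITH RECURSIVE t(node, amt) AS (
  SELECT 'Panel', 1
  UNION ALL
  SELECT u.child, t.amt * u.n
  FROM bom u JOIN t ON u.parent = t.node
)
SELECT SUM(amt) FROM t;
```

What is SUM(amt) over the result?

Base: (Panel, amt=1).
Iteration 1: components of {Panel} -> Cap = 1*5 = 5, Spring = 1*5 = 5, Washer = 1*3 = 3.
Iteration 2: components of {Cap,Spring,Washer} -> Base = 5*4 = 20, Rod = 5*2 = 10.
Iteration 3: no further components; recursion stops.
SUM(amt) = 1 + 5 + 3 + 5 + 20 + 10 = 44.

44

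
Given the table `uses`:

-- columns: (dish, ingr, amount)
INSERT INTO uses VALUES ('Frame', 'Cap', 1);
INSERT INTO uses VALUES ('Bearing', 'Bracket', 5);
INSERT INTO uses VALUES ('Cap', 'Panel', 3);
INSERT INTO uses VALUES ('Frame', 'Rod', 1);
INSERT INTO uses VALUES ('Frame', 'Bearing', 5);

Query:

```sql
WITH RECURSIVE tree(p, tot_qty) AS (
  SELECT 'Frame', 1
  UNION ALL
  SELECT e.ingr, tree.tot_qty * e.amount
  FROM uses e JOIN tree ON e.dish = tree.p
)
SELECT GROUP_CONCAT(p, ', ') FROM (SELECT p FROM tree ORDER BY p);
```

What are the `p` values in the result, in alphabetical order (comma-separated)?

Base: (Frame, tot_qty=1).
Iteration 1: components of {Frame} -> Bearing = 1*5 = 5, Cap = 1*1 = 1, Rod = 1*1 = 1.
Iteration 2: components of {Bearing,Cap,Rod} -> Bracket = 5*5 = 25, Panel = 1*3 = 3.
Iteration 3: no further components; recursion stops.

Bearing, Bracket, Cap, Frame, Panel, Rod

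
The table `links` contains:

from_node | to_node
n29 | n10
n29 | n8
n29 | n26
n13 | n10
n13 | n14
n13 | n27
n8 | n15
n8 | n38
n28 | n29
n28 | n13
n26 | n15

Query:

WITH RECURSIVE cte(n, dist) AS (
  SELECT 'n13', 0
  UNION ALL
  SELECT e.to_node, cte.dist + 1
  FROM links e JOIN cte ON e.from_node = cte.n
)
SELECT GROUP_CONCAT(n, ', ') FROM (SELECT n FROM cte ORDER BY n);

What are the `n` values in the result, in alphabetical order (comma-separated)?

Base: (n13, dist=0).
Iteration 1: edges from {n13} -> (n10, dist=1), (n14, dist=1), (n27, dist=1).
Iteration 2: no outgoing edges from {n10,n14,n27}; recursion stops.

n10, n13, n14, n27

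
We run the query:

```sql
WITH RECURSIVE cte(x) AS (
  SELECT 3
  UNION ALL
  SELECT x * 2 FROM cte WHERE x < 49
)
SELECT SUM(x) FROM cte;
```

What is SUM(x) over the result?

Base: x=3.
Iteration 1: 3 < 49 holds -> x = 3 * 2 = 6.
Iteration 2: 6 < 49 holds -> x = 6 * 2 = 12.
Iteration 3: 12 < 49 holds -> x = 12 * 2 = 24.
Iteration 4: 24 < 49 holds -> x = 24 * 2 = 48.
Iteration 5: 48 < 49 holds -> x = 48 * 2 = 96.
Iteration 6: 96 < 49 fails; recursion stops.
SUM(x) = 3 + 6 + 12 + 24 + 48 + 96 = 189.

189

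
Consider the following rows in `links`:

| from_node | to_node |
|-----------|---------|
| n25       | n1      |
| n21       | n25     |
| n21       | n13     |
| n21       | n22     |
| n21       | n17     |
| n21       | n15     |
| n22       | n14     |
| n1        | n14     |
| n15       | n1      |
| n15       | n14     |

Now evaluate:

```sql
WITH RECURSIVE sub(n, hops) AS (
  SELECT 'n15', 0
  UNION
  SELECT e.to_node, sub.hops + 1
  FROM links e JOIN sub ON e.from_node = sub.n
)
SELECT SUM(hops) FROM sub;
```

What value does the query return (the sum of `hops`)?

4

Base: (n15, hops=0).
Iteration 1: edges from {n15} -> (n1, hops=1), (n14, hops=1).
Iteration 2: edges from {n1,n14} -> (n14, hops=2).
Iteration 3: no outgoing edges from {n14}; recursion stops.
SUM(hops) = 0 + 1 + 1 + 2 = 4.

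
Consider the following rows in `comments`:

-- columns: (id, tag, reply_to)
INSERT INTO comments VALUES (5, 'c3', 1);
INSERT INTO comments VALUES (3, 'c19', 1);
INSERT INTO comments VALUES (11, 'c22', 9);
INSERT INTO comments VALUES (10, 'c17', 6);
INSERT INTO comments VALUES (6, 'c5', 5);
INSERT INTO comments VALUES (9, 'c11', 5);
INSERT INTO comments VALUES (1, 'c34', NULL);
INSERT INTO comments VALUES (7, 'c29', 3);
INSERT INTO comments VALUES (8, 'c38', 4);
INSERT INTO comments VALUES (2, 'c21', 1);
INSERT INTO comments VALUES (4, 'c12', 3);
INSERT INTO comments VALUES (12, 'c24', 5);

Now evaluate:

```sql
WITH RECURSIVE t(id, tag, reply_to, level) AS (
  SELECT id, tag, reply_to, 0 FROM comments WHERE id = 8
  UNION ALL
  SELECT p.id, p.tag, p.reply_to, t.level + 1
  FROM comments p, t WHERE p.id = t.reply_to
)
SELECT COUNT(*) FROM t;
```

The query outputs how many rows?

Base: id=8 (c38), reply_to=4, level 0.
Iteration 1: join on id=4 -> c12 (id 4, reply_to=3, level 1).
Iteration 2: join on id=3 -> c19 (id 3, reply_to=1, level 2).
Iteration 3: join on id=1 -> c34 (id 1, reply_to=NULL, level 3).
Iteration 4: reply_to is NULL; no match; recursion stops.
Total rows emitted: 4.

4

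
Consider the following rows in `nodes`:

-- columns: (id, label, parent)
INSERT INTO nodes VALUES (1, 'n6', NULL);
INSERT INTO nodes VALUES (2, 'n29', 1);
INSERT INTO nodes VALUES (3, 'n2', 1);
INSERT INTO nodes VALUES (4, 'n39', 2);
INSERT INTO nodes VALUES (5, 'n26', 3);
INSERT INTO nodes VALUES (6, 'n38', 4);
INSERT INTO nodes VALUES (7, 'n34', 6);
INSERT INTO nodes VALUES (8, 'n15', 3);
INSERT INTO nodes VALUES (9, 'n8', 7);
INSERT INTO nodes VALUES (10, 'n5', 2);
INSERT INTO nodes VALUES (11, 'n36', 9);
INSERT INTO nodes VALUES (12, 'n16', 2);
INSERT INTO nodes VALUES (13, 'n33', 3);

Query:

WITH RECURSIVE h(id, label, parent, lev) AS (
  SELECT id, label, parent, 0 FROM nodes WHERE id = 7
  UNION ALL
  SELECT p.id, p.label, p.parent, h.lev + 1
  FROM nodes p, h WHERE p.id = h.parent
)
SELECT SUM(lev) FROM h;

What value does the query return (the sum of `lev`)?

Base: id=7 (n34), parent=6, lev 0.
Iteration 1: join on id=6 -> n38 (id 6, parent=4, lev 1).
Iteration 2: join on id=4 -> n39 (id 4, parent=2, lev 2).
Iteration 3: join on id=2 -> n29 (id 2, parent=1, lev 3).
Iteration 4: join on id=1 -> n6 (id 1, parent=NULL, lev 4).
Iteration 5: parent is NULL; no match; recursion stops.
SUM(lev) = 0 + 1 + 2 + 3 + 4 = 10.

10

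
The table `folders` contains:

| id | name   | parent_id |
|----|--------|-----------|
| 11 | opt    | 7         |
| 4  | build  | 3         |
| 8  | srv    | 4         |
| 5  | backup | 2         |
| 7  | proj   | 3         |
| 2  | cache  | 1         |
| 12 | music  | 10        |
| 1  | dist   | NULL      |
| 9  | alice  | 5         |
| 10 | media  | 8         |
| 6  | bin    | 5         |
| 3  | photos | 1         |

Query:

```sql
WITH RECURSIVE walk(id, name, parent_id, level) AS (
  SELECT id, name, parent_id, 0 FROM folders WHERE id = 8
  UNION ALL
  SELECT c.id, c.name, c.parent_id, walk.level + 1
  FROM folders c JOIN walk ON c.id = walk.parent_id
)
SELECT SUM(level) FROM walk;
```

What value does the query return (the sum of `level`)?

6

Base: id=8 (srv), parent_id=4, level 0.
Iteration 1: join on id=4 -> build (id 4, parent_id=3, level 1).
Iteration 2: join on id=3 -> photos (id 3, parent_id=1, level 2).
Iteration 3: join on id=1 -> dist (id 1, parent_id=NULL, level 3).
Iteration 4: parent_id is NULL; no match; recursion stops.
SUM(level) = 0 + 1 + 2 + 3 = 6.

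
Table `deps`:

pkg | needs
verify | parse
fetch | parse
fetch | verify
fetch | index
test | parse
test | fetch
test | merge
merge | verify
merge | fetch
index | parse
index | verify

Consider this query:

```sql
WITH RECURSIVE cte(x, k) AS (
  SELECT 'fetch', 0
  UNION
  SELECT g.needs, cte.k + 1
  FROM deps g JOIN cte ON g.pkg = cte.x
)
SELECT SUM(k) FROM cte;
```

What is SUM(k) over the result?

10

Base: (fetch, k=0).
Iteration 1: edges from {fetch} -> (index, k=1), (parse, k=1), (verify, k=1).
Iteration 2: edges from {index,parse,verify} -> (parse, k=2), (verify, k=2). [UNION drops 1 duplicate row(s)]
Iteration 3: edges from {parse,verify} -> (parse, k=3).
Iteration 4: no outgoing edges from {parse}; recursion stops.
SUM(k) = 0 + 1 + 1 + 1 + 2 + 2 + 3 = 10.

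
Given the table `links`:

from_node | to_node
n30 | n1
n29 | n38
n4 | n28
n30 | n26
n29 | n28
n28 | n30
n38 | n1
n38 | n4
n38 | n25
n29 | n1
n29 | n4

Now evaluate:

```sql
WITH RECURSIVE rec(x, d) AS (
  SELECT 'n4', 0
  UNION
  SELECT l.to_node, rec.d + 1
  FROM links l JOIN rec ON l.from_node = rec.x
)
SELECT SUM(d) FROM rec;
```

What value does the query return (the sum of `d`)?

9

Base: (n4, d=0).
Iteration 1: edges from {n4} -> (n28, d=1).
Iteration 2: edges from {n28} -> (n30, d=2).
Iteration 3: edges from {n30} -> (n1, d=3), (n26, d=3).
Iteration 4: no outgoing edges from {n1,n26}; recursion stops.
SUM(d) = 0 + 1 + 2 + 3 + 3 = 9.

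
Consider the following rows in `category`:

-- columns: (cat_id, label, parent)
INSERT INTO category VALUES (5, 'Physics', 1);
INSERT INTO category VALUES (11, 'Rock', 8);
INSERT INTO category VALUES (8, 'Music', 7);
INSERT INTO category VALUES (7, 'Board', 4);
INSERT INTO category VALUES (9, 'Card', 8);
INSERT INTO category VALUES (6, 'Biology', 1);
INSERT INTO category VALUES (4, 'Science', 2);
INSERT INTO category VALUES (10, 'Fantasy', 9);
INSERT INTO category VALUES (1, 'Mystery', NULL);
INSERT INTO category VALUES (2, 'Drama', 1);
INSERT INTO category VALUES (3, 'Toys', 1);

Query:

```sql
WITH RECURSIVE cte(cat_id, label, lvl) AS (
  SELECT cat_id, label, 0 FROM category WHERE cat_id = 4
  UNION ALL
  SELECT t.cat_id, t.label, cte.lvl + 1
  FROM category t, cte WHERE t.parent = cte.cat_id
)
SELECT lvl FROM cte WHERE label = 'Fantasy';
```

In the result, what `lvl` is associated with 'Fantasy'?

4

Base: cat_id=4 (Science) at lvl 0.
Iteration 1: rows with parent in {4} -> Board (id 7, lvl 1).
Iteration 2: rows with parent in {7} -> Music (id 8, lvl 2).
Iteration 3: rows with parent in {8} -> Card (id 9, lvl 3), Rock (id 11, lvl 3).
Iteration 4: rows with parent in {9,11} -> Fantasy (id 10, lvl 4).
Iteration 5: no rows with parent in {10}; recursion stops.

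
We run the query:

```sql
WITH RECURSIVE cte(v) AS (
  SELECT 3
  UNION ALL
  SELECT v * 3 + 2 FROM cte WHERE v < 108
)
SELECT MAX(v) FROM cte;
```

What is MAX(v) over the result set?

Base: v=3.
Iteration 1: 3 < 108 holds -> v = 3 * 3 + 2 = 11.
Iteration 2: 11 < 108 holds -> v = 11 * 3 + 2 = 35.
Iteration 3: 35 < 108 holds -> v = 35 * 3 + 2 = 107.
Iteration 4: 107 < 108 holds -> v = 107 * 3 + 2 = 323.
Iteration 5: 323 < 108 fails; recursion stops.
v values: 3, 11, 35, 107, 323; the maximum is 323.

323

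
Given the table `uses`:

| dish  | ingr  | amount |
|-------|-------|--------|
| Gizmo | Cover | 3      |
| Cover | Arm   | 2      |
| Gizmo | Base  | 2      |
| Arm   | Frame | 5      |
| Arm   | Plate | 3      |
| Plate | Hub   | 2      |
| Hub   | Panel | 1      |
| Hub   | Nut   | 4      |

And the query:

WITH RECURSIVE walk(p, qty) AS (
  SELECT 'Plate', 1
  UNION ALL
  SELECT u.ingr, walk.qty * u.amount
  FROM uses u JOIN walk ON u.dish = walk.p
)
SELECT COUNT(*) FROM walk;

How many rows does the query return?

4

Base: (Plate, qty=1).
Iteration 1: components of {Plate} -> Hub = 1*2 = 2.
Iteration 2: components of {Hub} -> Nut = 2*4 = 8, Panel = 2*1 = 2.
Iteration 3: no further components; recursion stops.
Total rows emitted: 4.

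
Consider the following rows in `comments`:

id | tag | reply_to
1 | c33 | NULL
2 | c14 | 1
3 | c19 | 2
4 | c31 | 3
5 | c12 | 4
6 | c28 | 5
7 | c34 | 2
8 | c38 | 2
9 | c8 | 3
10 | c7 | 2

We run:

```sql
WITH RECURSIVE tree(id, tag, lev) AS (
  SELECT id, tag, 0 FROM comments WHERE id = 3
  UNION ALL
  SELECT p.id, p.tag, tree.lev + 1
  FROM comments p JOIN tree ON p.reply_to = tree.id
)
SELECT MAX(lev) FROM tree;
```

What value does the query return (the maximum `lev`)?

Base: id=3 (c19) at lev 0.
Iteration 1: rows with reply_to in {3} -> c31 (id 4, lev 1), c8 (id 9, lev 1).
Iteration 2: rows with reply_to in {4,9} -> c12 (id 5, lev 2).
Iteration 3: rows with reply_to in {5} -> c28 (id 6, lev 3).
Iteration 4: no rows with reply_to in {6}; recursion stops.
lev values: 0, 1, 1, 2, 3; the maximum is 3.

3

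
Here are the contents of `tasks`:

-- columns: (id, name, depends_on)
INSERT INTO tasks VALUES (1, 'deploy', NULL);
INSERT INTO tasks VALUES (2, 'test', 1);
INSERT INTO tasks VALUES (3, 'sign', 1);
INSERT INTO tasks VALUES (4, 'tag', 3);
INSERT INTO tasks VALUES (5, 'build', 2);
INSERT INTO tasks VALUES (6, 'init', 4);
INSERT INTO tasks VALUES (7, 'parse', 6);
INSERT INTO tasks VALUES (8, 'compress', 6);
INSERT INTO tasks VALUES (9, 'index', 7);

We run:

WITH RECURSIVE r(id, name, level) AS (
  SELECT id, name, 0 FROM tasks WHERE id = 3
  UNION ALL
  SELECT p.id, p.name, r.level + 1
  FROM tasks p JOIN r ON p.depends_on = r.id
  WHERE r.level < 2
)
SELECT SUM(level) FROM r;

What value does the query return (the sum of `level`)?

3

Base: id=3 (sign) at level 0.
Iteration 1: rows with depends_on in {3} -> tag (id 4, level 1).
Iteration 2: rows with depends_on in {4} -> init (id 6, level 2).
Iteration 3: level < 2 fails for all current rows; recursion stops.
SUM(level) = 0 + 1 + 2 = 3.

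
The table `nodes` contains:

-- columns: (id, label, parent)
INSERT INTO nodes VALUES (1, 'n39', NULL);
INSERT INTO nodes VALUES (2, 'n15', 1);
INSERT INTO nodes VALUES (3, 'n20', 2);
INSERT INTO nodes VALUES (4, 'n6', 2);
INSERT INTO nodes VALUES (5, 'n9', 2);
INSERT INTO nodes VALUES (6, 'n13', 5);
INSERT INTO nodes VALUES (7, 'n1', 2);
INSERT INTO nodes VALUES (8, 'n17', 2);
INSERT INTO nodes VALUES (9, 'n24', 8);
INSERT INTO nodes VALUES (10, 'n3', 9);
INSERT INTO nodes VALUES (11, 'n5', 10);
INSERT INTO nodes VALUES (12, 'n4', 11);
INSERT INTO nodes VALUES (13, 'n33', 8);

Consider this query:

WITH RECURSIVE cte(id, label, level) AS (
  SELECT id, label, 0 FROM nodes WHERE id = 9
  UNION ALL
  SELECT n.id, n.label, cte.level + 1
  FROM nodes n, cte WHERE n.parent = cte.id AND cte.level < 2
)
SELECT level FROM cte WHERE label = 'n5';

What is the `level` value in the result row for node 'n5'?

Base: id=9 (n24) at level 0.
Iteration 1: rows with parent in {9} -> n3 (id 10, level 1).
Iteration 2: rows with parent in {10} -> n5 (id 11, level 2).
Iteration 3: level < 2 fails for all current rows; recursion stops.

2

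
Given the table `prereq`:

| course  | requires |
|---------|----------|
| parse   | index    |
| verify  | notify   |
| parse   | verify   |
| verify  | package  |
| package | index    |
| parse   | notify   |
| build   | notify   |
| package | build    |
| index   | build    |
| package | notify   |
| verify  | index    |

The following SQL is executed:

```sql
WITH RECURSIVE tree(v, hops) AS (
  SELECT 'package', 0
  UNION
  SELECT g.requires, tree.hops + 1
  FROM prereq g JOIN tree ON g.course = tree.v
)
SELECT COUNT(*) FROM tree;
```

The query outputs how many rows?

Base: (package, hops=0).
Iteration 1: edges from {package} -> (build, hops=1), (index, hops=1), (notify, hops=1).
Iteration 2: edges from {build,index,notify} -> (build, hops=2), (notify, hops=2).
Iteration 3: edges from {build,notify} -> (notify, hops=3).
Iteration 4: no outgoing edges from {notify}; recursion stops.
Total rows emitted: 7.

7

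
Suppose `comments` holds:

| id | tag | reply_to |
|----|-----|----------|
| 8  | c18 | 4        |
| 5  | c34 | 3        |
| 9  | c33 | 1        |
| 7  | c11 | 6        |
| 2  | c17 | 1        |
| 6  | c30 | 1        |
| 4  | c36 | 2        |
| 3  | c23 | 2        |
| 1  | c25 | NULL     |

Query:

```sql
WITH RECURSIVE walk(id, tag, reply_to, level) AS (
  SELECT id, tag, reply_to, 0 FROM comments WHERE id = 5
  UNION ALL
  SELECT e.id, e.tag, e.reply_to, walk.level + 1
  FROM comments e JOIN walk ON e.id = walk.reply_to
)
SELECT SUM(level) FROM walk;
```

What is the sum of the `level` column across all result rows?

Base: id=5 (c34), reply_to=3, level 0.
Iteration 1: join on id=3 -> c23 (id 3, reply_to=2, level 1).
Iteration 2: join on id=2 -> c17 (id 2, reply_to=1, level 2).
Iteration 3: join on id=1 -> c25 (id 1, reply_to=NULL, level 3).
Iteration 4: reply_to is NULL; no match; recursion stops.
SUM(level) = 0 + 1 + 2 + 3 = 6.

6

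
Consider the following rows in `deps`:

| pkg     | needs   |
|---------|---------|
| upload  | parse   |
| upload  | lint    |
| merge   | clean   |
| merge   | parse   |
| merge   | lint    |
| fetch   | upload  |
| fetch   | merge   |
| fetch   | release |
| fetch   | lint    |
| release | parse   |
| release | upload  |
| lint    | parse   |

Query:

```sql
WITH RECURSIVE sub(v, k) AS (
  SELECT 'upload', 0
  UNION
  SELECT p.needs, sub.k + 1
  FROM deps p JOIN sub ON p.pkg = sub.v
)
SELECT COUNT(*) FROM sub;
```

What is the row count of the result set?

4

Base: (upload, k=0).
Iteration 1: edges from {upload} -> (lint, k=1), (parse, k=1).
Iteration 2: edges from {lint,parse} -> (parse, k=2).
Iteration 3: no outgoing edges from {parse}; recursion stops.
Total rows emitted: 4.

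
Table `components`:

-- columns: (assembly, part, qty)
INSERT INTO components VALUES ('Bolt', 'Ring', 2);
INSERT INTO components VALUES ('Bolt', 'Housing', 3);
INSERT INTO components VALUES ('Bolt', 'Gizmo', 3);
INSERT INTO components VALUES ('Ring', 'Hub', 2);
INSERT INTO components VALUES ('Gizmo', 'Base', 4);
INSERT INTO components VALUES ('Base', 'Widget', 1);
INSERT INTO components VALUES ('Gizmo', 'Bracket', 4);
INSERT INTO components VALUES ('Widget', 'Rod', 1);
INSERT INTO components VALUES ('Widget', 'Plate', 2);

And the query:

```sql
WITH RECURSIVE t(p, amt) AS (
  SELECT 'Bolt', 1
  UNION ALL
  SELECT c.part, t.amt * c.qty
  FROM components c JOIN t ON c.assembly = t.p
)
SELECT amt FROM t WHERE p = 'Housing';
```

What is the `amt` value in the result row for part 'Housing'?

3

Base: (Bolt, amt=1).
Iteration 1: components of {Bolt} -> Gizmo = 1*3 = 3, Housing = 1*3 = 3, Ring = 1*2 = 2.
Iteration 2: components of {Gizmo,Housing,Ring} -> Base = 3*4 = 12, Bracket = 3*4 = 12, Hub = 2*2 = 4.
Iteration 3: components of {Base,Bracket,Hub} -> Widget = 12*1 = 12.
Iteration 4: components of {Widget} -> Plate = 12*2 = 24, Rod = 12*1 = 12.
Iteration 5: no further components; recursion stops.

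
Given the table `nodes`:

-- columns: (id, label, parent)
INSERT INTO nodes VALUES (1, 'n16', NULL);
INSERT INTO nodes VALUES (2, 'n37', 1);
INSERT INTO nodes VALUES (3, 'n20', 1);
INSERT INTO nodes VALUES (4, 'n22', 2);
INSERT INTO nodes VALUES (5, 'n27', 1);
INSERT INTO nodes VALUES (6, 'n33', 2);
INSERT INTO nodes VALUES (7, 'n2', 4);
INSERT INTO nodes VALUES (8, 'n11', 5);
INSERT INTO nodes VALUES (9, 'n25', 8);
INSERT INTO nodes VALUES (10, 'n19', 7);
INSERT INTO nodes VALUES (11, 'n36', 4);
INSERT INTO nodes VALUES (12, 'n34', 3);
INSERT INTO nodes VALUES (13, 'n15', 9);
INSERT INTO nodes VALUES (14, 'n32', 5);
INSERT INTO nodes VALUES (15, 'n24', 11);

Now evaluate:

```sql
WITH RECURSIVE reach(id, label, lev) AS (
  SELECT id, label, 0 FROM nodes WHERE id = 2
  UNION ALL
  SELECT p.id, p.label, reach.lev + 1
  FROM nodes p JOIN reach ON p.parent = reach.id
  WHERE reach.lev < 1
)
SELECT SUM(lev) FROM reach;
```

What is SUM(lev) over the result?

Base: id=2 (n37) at lev 0.
Iteration 1: rows with parent in {2} -> n22 (id 4, lev 1), n33 (id 6, lev 1).
Iteration 2: lev < 1 fails for all current rows; recursion stops.
SUM(lev) = 0 + 1 + 1 = 2.

2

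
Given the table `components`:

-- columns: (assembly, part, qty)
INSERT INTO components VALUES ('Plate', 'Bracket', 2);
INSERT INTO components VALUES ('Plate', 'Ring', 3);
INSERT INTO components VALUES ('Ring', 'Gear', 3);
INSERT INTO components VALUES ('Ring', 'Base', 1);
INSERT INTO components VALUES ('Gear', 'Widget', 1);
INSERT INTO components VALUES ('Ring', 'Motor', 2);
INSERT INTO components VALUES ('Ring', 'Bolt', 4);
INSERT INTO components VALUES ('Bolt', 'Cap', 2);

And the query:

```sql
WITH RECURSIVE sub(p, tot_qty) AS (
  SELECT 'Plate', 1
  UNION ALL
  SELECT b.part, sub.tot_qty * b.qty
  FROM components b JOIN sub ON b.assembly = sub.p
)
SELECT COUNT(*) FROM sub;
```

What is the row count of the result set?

9

Base: (Plate, tot_qty=1).
Iteration 1: components of {Plate} -> Bracket = 1*2 = 2, Ring = 1*3 = 3.
Iteration 2: components of {Bracket,Ring} -> Base = 3*1 = 3, Bolt = 3*4 = 12, Gear = 3*3 = 9, Motor = 3*2 = 6.
Iteration 3: components of {Base,Bolt,Gear,Motor} -> Cap = 12*2 = 24, Widget = 9*1 = 9.
Iteration 4: no further components; recursion stops.
Total rows emitted: 9.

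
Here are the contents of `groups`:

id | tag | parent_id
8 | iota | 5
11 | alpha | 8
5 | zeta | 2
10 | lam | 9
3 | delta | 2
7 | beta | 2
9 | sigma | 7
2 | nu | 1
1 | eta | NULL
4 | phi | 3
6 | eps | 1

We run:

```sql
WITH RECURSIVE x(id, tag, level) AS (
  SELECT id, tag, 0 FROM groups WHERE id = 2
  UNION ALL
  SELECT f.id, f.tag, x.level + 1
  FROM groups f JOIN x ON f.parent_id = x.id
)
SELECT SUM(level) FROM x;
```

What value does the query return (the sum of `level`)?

15

Base: id=2 (nu) at level 0.
Iteration 1: rows with parent_id in {2} -> delta (id 3, level 1), zeta (id 5, level 1), beta (id 7, level 1).
Iteration 2: rows with parent_id in {3,5,7} -> phi (id 4, level 2), iota (id 8, level 2), sigma (id 9, level 2).
Iteration 3: rows with parent_id in {4,8,9} -> lam (id 10, level 3), alpha (id 11, level 3).
Iteration 4: no rows with parent_id in {10,11}; recursion stops.
SUM(level) = 0 + 1 + 1 + 1 + 2 + 2 + 2 + 3 + 3 = 15.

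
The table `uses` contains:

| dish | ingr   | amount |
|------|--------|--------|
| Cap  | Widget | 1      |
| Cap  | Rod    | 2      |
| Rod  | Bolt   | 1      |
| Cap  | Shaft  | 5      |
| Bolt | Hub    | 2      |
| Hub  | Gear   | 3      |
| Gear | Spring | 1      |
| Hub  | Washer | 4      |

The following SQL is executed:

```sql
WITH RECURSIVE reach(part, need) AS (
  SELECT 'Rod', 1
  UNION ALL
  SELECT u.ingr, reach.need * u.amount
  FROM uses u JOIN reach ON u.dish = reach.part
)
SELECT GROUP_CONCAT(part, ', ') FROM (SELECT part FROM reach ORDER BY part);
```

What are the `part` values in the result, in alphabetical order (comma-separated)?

Bolt, Gear, Hub, Rod, Spring, Washer

Base: (Rod, need=1).
Iteration 1: components of {Rod} -> Bolt = 1*1 = 1.
Iteration 2: components of {Bolt} -> Hub = 1*2 = 2.
Iteration 3: components of {Hub} -> Gear = 2*3 = 6, Washer = 2*4 = 8.
Iteration 4: components of {Gear,Washer} -> Spring = 6*1 = 6.
Iteration 5: no further components; recursion stops.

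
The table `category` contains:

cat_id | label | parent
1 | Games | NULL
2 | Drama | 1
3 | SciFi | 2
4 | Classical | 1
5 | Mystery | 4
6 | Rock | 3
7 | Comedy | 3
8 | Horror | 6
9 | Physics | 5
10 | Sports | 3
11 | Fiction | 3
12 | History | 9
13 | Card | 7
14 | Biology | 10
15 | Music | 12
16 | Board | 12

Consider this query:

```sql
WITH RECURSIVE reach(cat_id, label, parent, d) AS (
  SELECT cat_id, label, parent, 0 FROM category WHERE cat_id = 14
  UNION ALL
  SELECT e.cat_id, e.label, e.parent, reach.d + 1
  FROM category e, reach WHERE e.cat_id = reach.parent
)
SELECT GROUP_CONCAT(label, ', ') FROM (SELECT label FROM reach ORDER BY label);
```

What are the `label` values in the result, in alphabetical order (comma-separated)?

Biology, Drama, Games, SciFi, Sports

Base: cat_id=14 (Biology), parent=10, d 0.
Iteration 1: join on cat_id=10 -> Sports (id 10, parent=3, d 1).
Iteration 2: join on cat_id=3 -> SciFi (id 3, parent=2, d 2).
Iteration 3: join on cat_id=2 -> Drama (id 2, parent=1, d 3).
Iteration 4: join on cat_id=1 -> Games (id 1, parent=NULL, d 4).
Iteration 5: parent is NULL; no match; recursion stops.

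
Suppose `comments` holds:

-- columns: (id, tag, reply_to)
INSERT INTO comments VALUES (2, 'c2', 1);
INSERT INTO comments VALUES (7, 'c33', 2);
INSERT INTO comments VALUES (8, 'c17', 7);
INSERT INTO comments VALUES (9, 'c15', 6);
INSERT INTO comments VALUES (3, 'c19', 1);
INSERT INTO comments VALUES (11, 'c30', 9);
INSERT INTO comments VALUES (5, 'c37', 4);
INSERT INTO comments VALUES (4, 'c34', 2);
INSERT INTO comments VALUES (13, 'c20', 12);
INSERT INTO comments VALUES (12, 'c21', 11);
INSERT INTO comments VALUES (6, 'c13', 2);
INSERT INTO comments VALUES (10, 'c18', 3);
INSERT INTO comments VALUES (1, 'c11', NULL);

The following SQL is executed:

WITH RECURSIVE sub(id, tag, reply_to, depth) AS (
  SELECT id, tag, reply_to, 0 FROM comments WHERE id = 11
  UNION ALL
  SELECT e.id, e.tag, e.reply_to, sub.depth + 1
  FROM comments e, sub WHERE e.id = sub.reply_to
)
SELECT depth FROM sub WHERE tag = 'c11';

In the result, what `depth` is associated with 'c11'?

4

Base: id=11 (c30), reply_to=9, depth 0.
Iteration 1: join on id=9 -> c15 (id 9, reply_to=6, depth 1).
Iteration 2: join on id=6 -> c13 (id 6, reply_to=2, depth 2).
Iteration 3: join on id=2 -> c2 (id 2, reply_to=1, depth 3).
Iteration 4: join on id=1 -> c11 (id 1, reply_to=NULL, depth 4).
Iteration 5: reply_to is NULL; no match; recursion stops.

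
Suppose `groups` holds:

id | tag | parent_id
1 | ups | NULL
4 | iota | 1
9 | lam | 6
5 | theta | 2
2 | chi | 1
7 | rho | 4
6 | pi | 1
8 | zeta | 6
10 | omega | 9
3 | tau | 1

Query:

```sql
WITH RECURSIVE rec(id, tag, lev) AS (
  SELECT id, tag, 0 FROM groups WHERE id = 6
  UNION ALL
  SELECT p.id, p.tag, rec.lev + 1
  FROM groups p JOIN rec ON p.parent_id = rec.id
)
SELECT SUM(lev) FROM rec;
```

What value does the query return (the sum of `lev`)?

4

Base: id=6 (pi) at lev 0.
Iteration 1: rows with parent_id in {6} -> zeta (id 8, lev 1), lam (id 9, lev 1).
Iteration 2: rows with parent_id in {8,9} -> omega (id 10, lev 2).
Iteration 3: no rows with parent_id in {10}; recursion stops.
SUM(lev) = 0 + 1 + 1 + 2 = 4.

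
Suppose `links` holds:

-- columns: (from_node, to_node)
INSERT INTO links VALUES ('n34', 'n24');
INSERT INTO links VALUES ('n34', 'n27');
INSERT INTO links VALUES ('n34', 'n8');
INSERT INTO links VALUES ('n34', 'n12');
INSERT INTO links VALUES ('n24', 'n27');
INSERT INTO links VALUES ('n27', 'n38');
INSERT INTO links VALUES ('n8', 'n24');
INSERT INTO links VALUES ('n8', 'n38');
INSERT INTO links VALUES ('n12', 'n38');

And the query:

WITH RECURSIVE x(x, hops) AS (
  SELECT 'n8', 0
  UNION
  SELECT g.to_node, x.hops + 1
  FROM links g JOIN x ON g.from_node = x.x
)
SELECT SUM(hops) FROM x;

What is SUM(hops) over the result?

Base: (n8, hops=0).
Iteration 1: edges from {n8} -> (n24, hops=1), (n38, hops=1).
Iteration 2: edges from {n24,n38} -> (n27, hops=2).
Iteration 3: edges from {n27} -> (n38, hops=3).
Iteration 4: no outgoing edges from {n38}; recursion stops.
SUM(hops) = 0 + 1 + 1 + 2 + 3 = 7.

7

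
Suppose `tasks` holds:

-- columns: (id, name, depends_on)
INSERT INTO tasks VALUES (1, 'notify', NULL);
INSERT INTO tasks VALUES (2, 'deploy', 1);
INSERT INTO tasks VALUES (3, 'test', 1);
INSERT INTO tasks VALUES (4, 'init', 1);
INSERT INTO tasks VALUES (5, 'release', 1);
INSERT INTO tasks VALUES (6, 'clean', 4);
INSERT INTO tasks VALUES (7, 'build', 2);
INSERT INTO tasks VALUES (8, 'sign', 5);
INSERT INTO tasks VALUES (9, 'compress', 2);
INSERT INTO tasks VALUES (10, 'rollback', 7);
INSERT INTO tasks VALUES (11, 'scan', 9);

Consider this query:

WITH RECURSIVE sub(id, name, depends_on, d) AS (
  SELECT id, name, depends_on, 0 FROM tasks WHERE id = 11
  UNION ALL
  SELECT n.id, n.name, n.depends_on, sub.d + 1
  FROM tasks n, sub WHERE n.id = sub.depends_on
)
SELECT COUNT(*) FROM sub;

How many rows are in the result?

Base: id=11 (scan), depends_on=9, d 0.
Iteration 1: join on id=9 -> compress (id 9, depends_on=2, d 1).
Iteration 2: join on id=2 -> deploy (id 2, depends_on=1, d 2).
Iteration 3: join on id=1 -> notify (id 1, depends_on=NULL, d 3).
Iteration 4: depends_on is NULL; no match; recursion stops.
Total rows emitted: 4.

4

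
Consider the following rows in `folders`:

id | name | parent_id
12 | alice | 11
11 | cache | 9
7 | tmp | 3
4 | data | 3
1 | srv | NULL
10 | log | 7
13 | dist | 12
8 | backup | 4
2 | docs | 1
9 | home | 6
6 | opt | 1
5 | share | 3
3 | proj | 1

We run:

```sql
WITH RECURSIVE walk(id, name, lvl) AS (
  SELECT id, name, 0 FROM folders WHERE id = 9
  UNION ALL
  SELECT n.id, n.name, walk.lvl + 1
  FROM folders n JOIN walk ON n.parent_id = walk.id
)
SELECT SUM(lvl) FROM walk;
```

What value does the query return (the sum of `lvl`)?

6

Base: id=9 (home) at lvl 0.
Iteration 1: rows with parent_id in {9} -> cache (id 11, lvl 1).
Iteration 2: rows with parent_id in {11} -> alice (id 12, lvl 2).
Iteration 3: rows with parent_id in {12} -> dist (id 13, lvl 3).
Iteration 4: no rows with parent_id in {13}; recursion stops.
SUM(lvl) = 0 + 1 + 2 + 3 = 6.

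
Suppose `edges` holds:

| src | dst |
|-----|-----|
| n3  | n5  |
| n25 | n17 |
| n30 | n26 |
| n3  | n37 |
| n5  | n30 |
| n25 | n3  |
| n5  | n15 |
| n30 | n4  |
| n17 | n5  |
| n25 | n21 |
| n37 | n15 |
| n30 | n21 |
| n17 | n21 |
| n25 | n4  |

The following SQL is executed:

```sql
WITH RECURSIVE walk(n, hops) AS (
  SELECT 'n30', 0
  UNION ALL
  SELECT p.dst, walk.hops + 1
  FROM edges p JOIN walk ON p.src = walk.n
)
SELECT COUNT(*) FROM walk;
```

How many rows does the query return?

Base: (n30, hops=0).
Iteration 1: edges from {n30} -> (n21, hops=1), (n26, hops=1), (n4, hops=1).
Iteration 2: no outgoing edges from {n21,n26,n4}; recursion stops.
Total rows emitted: 4.

4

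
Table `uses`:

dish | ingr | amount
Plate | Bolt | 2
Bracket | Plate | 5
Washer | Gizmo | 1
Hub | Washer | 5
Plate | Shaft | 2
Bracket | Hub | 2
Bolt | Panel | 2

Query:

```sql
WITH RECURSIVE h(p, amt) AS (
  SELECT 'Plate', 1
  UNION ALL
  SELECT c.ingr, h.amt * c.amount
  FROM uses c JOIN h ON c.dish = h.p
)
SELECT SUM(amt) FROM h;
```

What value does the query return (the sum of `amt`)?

Base: (Plate, amt=1).
Iteration 1: components of {Plate} -> Bolt = 1*2 = 2, Shaft = 1*2 = 2.
Iteration 2: components of {Bolt,Shaft} -> Panel = 2*2 = 4.
Iteration 3: no further components; recursion stops.
SUM(amt) = 1 + 2 + 2 + 4 = 9.

9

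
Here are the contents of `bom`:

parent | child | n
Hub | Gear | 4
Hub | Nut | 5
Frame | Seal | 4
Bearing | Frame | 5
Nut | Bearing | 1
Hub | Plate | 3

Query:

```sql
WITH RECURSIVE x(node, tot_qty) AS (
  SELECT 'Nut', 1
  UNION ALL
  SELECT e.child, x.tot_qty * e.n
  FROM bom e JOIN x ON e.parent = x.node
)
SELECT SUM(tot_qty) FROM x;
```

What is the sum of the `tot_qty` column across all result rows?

27

Base: (Nut, tot_qty=1).
Iteration 1: components of {Nut} -> Bearing = 1*1 = 1.
Iteration 2: components of {Bearing} -> Frame = 1*5 = 5.
Iteration 3: components of {Frame} -> Seal = 5*4 = 20.
Iteration 4: no further components; recursion stops.
SUM(tot_qty) = 1 + 1 + 5 + 20 = 27.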